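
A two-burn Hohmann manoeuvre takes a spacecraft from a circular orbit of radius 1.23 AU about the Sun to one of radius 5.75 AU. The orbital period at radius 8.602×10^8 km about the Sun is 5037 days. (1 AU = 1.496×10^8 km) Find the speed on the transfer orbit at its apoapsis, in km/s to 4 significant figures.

v = 7.373 km/s

From Kepler's third law T² = 4π²r³/μ at r = 8.602×10^8 km, T = 5037 days = 5037 × 86400 s = 4.351968×10^8 s: μ = 4π²r³/T² = 1.32674×10^11 km³/s².
In km: r₁ = 1.23 × 1.496×10^8 = 1.84008×10^8 km; r₂ = 5.75 × 1.496×10^8 = 8.602×10^8 km.
Semi-major axis of the transfer orbit: a_t = (1.84008×10^8 + 8.602×10^8)/2 = 5.22104×10^8 km.
The apoapsis of the transfer ellipse is at r = 8.602×10^8 km.
Vis-viva: v = √[μ(2/r − 1/a_t)] = √[1.32674×10^11 × (2/8.602×10^8 − 1/5.22104×10^8)] = 7.373 km/s.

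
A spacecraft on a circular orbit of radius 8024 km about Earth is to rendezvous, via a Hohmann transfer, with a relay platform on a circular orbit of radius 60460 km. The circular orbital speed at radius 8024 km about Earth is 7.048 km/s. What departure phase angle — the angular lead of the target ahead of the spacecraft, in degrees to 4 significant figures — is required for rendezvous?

φ = 103.3°

From the circular-orbit relation v² = μ/r at r = 8024 km: μ = v²r = (7.048)² × 8024 = 3.98587×10^5 km³/s².
The Hohmann ellipse has a_t = (r₁ + r₂)/2 = 34242 km.
Transfer time t = π√(a_t³/μ) = 31530 s.
Target angular speed ω₂ = √(μ/r₂³) = 4.247×10^-5 rad/s.
Angle swept by the target during transfer: ω₂·t = 1.339 rad = 76.72°.
Arrival is 180° from departure on the ellipse, so φ = 180° − 76.72° = 103.3°.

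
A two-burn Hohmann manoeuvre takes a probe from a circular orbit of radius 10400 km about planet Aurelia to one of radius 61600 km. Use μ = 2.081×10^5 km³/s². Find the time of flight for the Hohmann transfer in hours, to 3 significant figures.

t = 13.1 hours

Transfer-ellipse semi-major axis a_t = (r₁ + r₂)/2 = (10400 + 61600)/2 = 36000 km.
Half the transfer-orbit period gives t = π√(a_t³/μ) = 47040 s.
Converting: 47040 s ÷ 3600 s/hour = 13.1 hours.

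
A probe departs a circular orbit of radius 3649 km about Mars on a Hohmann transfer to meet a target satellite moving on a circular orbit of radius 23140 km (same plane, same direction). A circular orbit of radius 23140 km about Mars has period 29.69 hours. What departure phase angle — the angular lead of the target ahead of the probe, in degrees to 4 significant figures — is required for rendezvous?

φ = 100.7°

From Kepler's third law T² = 4π²r³/μ at r = 23140 km, T = 29.69 hours = 29.69 × 3600 s = 1.06884×10^5 s: μ = 4π²r³/T² = 42817.8 km³/s².
Semi-major axis of the transfer orbit: a_t = (3649 + 23140)/2 = 13394.5 km.
Transfer time t = π√(a_t³/μ) = 23535.7 s.
Target angular speed ω₂ = √(μ/r₂³) = 5.87851×10^-5 rad/s.
Angle swept by the target during transfer: ω₂·t = 1.3835 rad = 79.27°.
Arrival is 180° from departure on the ellipse, so φ = 180° − 79.27° = 100.7°.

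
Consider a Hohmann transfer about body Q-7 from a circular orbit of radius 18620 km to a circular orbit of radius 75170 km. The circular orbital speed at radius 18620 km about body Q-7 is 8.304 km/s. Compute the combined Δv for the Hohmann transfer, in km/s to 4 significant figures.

Δv = 3.738 km/s

From the circular-orbit relation v² = μ/r at r = 18620 km: μ = v²r = (8.304)² × 18620 = 1.28397×10^6 km³/s².
Transfer-ellipse semi-major axis a_t = (r₁ + r₂)/2 = (18620 + 75170)/2 = 46895 km.
At r₁ the circular-orbit speed is v₁ = √(μ/r₁) = 8.3040 km/s.
Transfer-orbit speed at r₁ (vis-viva): v_p = √[μ(2/r₁ − 1/a_t)] = 10.513 km/s.
First burn Δv₁ = |v_p − v₁| = 2.209 km/s.
Circular speed at r₂: v₂ = √(μ/r₂) = 4.133 km/s.
Transfer-orbit speed at r₂: v_a = √[μ(2/r₂ − 1/a_t)] = 2.604 km/s.
Second burn Δv₂ = |v₂ − v_a| = 1.529 km/s.
Δv = Δv₁ + Δv₂ = 2.209 + 1.529 = 3.738 km/s.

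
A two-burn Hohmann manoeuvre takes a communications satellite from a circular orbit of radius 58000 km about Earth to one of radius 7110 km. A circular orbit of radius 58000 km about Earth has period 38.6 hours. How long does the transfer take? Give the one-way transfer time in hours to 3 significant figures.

From Kepler's third law T² = 4π²r³/μ at r = 58000 km, T = 38.6 hours = 38.6 × 3600 s = 1.3896×10^5 s: μ = 4π²r³/T² = 3.98900×10^5 km³/s².
Semi-major axis of the transfer orbit: a_t = (58000 + 7110)/2 = 32555 km.
By Kepler's third law the transfer-orbit period is T = 2π√(a_t³/μ), so t = T/2 = 29220 s.
Converting: 29220 s ÷ 3600 s/hour = 8.12 hours.

t = 8.12 hours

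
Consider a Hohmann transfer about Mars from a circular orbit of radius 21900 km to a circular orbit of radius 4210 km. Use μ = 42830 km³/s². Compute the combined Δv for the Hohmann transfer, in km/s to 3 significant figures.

Δv = 1.55 km/s

Transfer-ellipse semi-major axis a_t = (r₁ + r₂)/2 = (21900 + 4210)/2 = 13055 km.
At r₁ the circular-orbit speed is v₁ = √(μ/r₁) = 1.39847 km/s.
Transfer-orbit speed at r₁ (v² = μ(2/r − 1/a)): v_a = √[μ(2/r₁ − 1/a_t)] = 0.794154 km/s.
First burn Δv₁ = |v_a − v₁| = 0.6043 km/s.
At r₂, v₂ = √(μ/r₂) = 3.1896 km/s.
Transfer-orbit speed at r₂: v_p = √[μ(2/r₂ − 1/a_t)] = 4.1311 km/s.
Second burn Δv₂ = |v₂ − v_p| = 0.9415 km/s.
Δv = Δv₁ + Δv₂ = 0.6043 + 0.9415 = 1.546 km/s.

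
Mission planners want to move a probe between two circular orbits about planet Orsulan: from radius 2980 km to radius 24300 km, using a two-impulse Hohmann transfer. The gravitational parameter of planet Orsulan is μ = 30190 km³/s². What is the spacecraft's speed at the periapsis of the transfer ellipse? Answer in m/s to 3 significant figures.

The Hohmann ellipse has a_t = (r₁ + r₂)/2 = 13640 km.
At periapsis, r = 2980 km.
From the vis-viva equation, v = √[μ(2/r − 1/a_t)] = 4.248 km/s.

v = 4250 m/s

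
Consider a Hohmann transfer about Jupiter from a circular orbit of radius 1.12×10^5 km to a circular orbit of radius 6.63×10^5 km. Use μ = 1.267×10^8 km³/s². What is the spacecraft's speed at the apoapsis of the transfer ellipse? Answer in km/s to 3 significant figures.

Semi-major axis of the transfer orbit: a_t = (1.120×10^5 + 6.630×10^5)/2 = 3.875×10^5 km.
At apoapsis, r = 6.630×10^5 km.
Vis-viva: v = √[μ(2/r − 1/a_t)] = √[1.267×10^8 × (2/6.630×10^5 − 1/3.875×10^5)] = 7.432 km/s.

v = 7.43 km/s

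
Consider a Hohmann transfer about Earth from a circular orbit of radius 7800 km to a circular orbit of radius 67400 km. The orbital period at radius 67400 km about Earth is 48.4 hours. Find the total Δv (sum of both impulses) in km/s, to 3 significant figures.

Δv = 3.74 km/s

From Kepler's third law T² = 4π²r³/μ at r = 67400 km, T = 48.4 hours = 48.4 × 3600 s = 1.7424×10^5 s: μ = 4π²r³/T² = 3.98147×10^5 km³/s².
The Hohmann ellipse has a_t = (r₁ + r₂)/2 = 37600 km.
Circular speed at r₁: v₁ = √(μ/r₁) = √(3.98147×10^5/7800) = 7.14454 km/s.
On the transfer ellipse at r₁, v² = μ(2/r − 1/a) gives v_p = √[μ(2/r₁ − 1/a_t)] = 9.56556 km/s.
First burn Δv₁ = |v_p − v₁| = 2.42102 km/s.
Circular speed at r₂: v₂ = √(μ/r₂) = 2.43048 km/s.
Transfer-orbit speed at r₂: v_a = √[μ(2/r₂ − 1/a_t)] = 1.10699 km/s.
Second burn Δv₂ = |v₂ − v_a| = 1.32349 km/s.
Δv = Δv₁ + Δv₂ = 2.42102 + 1.32349 = 3.745 km/s.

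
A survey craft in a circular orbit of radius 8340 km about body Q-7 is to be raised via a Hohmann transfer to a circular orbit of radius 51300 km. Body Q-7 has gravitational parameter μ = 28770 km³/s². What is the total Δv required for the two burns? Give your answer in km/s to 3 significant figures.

Semi-major axis of the transfer orbit: a_t = (8340 + 51300)/2 = 29820 km.
At r₁ the circular-orbit speed is v₁ = √(μ/r₁) = 1.8573 km/s.
Transfer-orbit speed at r₁ (vis-viva): v_p = √[μ(2/r₁ − 1/a_t)] = 2.4361 km/s.
First burn Δv₁ = |v_p − v₁| = 0.5788 km/s.
At r₂, v₂ = √(μ/r₂) = 0.74888 km/s.
Transfer-orbit speed at r₂: v_a = √[μ(2/r₂ − 1/a_t)] = 0.39604 km/s.
Second burn Δv₂ = |v₂ − v_a| = 0.3528 km/s.
Δv = Δv₁ + Δv₂ = 0.5788 + 0.3528 = 0.9316 km/s.

Δv = 0.932 km/s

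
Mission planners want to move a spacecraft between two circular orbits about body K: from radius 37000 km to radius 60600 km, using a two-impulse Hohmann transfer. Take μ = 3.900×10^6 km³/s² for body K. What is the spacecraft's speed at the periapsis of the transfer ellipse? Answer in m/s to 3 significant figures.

v = 11400 m/s

Semi-major axis of the transfer orbit: a_t = (37000 + 60600)/2 = 48800 km.
At periapsis, r = 37000 km.
Applying v² = μ(2/r − 1/a_t): v = 11.44 km/s.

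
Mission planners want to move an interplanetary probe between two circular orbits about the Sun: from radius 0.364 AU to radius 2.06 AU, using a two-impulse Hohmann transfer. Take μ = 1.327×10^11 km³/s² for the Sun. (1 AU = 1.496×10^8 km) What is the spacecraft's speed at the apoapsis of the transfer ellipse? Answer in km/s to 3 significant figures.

v = 11.4 km/s

In km: r₁ = 0.364 × 1.496×10^8 = 5.44544×10^7 km; r₂ = 2.06 × 1.496×10^8 = 3.08176×10^8 km.
Transfer-ellipse semi-major axis a_t = (r₁ + r₂)/2 = (5.44544×10^7 + 3.08176×10^8)/2 = 1.813152×10^8 km.
The apoapsis of the transfer ellipse is at r = 3.08176×10^8 km.
Vis-viva: v = √[μ(2/r − 1/a_t)] = √[1.327×10^11 × (2/3.08176×10^8 − 1/1.813152×10^8)] = 11.37 km/s.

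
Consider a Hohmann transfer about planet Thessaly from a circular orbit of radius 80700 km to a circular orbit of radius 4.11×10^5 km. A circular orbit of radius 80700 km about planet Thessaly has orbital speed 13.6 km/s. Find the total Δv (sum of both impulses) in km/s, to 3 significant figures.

Δv = 6.56 km/s

From the circular-orbit relation v² = μ/r at r = 80700 km: μ = v²r = (13.6)² × 80700 = 1.49263×10^7 km³/s².
Transfer-ellipse semi-major axis a_t = (r₁ + r₂)/2 = (80700 + 4.110×10^5)/2 = 2.4585×10^5 km.
Circular speed at r₁: v₁ = √(μ/r₁) = √(1.49263×10^7/80700) = 13.600 km/s.
On the transfer ellipse at r₁, v² = μ(2/r − 1/a) gives v_p = √[μ(2/r₁ − 1/a_t)] = 17.584 km/s.
First burn Δv₁ = |v_p − v₁| = 3.984 km/s.
Circular speed at r₂: v₂ = √(μ/r₂) = 6.0264 km/s.
Transfer-orbit speed at r₂: v_a = √[μ(2/r₂ − 1/a_t)] = 3.4527 km/s.
Second burn Δv₂ = |v₂ − v_a| = 2.574 km/s.
Total Δv = Δv₁ + Δv₂ = 6.558 km/s.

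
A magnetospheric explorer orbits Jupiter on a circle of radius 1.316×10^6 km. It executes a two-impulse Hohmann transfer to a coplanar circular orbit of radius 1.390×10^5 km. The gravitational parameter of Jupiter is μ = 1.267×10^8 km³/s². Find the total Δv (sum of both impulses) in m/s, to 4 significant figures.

Δv = 15940 m/s

Transfer-ellipse semi-major axis a_t = (r₁ + r₂)/2 = (1.316×10^6 + 1.390×10^5)/2 = 7.275×10^5 km.
Circular speed at r₁: v₁ = √(μ/r₁) = √(1.267×10^8/1.316×10^6) = 9.8121 km/s.
Transfer-orbit speed at r₁ (vis-viva equation): v_a = √[μ(2/r₁ − 1/a_t)] = 4.2890 km/s.
First burn Δv₁ = |v_a − v₁| = 5.5231 km/s.
Circular speed at r₂: v₂ = √(μ/r₂) = 30.191 km/s.
Transfer-orbit speed at r₂: v_p = √[μ(2/r₂ − 1/a_t)] = 40.606 km/s.
Second burn Δv₂ = |v₂ − v_p| = 10.415 km/s.
Δv = Δv₁ + Δv₂ = 5.5231 + 10.415 = 15.94 km/s.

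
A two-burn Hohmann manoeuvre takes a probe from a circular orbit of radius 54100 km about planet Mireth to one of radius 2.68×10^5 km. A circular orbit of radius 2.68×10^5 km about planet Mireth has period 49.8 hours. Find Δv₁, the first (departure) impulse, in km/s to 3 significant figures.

From Kepler's third law T² = 4π²r³/μ at r = 2.68×10^5 km, T = 49.8 hours = 49.8 × 3600 s = 1.7928×10^5 s: μ = 4π²r³/T² = 2.36429×10^7 km³/s².
Semi-major axis of the transfer orbit: a_t = (54100 + 2.680×10^5)/2 = 1.6105×10^5 km.
Circular speed at r = 54100 km: v_c = √(μ/r) = 20.905 km/s.
Transfer-orbit speed at the same r (vis-viva, a = a_t): v_t = √[μ(2/r − 1/a_t)] = 26.967 km/s.
Δv₁ = |v_t − v_c| = |26.967 − 20.905| = 6.062 km/s.

Δv₁ = 6.06 km/s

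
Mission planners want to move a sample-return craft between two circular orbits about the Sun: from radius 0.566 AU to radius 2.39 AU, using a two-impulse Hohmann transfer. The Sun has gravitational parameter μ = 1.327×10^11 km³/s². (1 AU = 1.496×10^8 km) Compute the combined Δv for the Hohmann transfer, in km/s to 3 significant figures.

Δv = 18.1 km/s

In km: r₁ = 0.566 × 1.496×10^8 = 8.46736×10^7 km; r₂ = 2.39 × 1.496×10^8 = 3.57544×10^8 km.
Transfer-ellipse semi-major axis a_t = (r₁ + r₂)/2 = (8.46736×10^7 + 3.57544×10^8)/2 = 2.211088×10^8 km.
At r₁ the circular-orbit speed is v₁ = √(μ/r₁) = 39.588 km/s.
On the transfer ellipse at r₁, v² = μ(2/r − 1/a) gives v_p = √[μ(2/r₁ − 1/a_t)] = 50.341 km/s.
First burn Δv₁ = |v_p − v₁| = 10.753 km/s.
Circular speed at r₂: v₂ = √(μ/r₂) = 19.2651 km/s.
Transfer-orbit speed at r₂: v_a = √[μ(2/r₂ − 1/a_t)] = 11.9218 km/s.
Second burn Δv₂ = |v₂ − v_a| = 7.3433 km/s.
Δv = Δv₁ + Δv₂ = 10.753 + 7.3433 = 18.10 km/s.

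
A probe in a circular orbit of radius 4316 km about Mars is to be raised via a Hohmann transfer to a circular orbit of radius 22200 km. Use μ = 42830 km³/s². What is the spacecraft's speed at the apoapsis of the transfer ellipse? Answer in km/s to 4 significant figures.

Transfer-ellipse semi-major axis a_t = (r₁ + r₂)/2 = (4316 + 22200)/2 = 13258 km.
At apoapsis, r = 22200 km.
From the vis-viva equation, v = √[μ(2/r − 1/a_t)] = 0.7925 km/s.

v = 0.7925 km/s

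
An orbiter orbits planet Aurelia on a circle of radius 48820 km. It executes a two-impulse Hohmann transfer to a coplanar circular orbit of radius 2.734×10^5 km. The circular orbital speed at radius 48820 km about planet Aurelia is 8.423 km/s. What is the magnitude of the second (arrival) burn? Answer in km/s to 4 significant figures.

From the circular-orbit relation v² = μ/r at r = 48820 km: μ = v²r = (8.423)² × 48820 = 3.46363×10^6 km³/s².
The Hohmann ellipse has a_t = (r₁ + r₂)/2 = 1.6111×10^5 km.
On the circular orbit at r = 2.734×10^5 km, v_c = √(μ/r) = 3.559 km/s.
Transfer-orbit speed at the same r (vis-viva, a = a_t): v_t = √[μ(2/r − 1/a_t)] = 1.959 km/s.
Δv₂ = |v_t − v_c| = |1.959 − 3.559| = 1.600 km/s.

Δv₂ = 1.600 km/s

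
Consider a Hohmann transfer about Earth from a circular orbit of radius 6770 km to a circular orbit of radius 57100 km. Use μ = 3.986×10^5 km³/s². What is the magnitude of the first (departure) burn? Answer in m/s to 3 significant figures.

Transfer-ellipse semi-major axis a_t = (r₁ + r₂)/2 = (6770 + 57100)/2 = 31935 km.
Circular speed at r = 6770 km: v_c = √(μ/r) = 7.673 km/s.
Transfer-orbit speed at the same r (vis-viva, a = a_t): v_t = √[μ(2/r − 1/a_t)] = 10.26 km/s.
Δv₁ = |v_t − v_c| = |10.26 − 7.673| = 2.587 km/s.

Δv₁ = 2590 m/s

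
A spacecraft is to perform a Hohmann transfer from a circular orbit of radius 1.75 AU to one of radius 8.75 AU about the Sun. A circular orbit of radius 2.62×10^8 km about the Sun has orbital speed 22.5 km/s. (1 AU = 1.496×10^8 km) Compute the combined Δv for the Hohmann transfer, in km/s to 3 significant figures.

Δv = 10.8 km/s

From the circular-orbit relation v² = μ/r at r = 2.62×10^8 km: μ = v²r = (22.5)² × 2.62×10^8 = 1.32638×10^11 km³/s².
In km: r₁ = 1.75 × 1.496×10^8 = 2.618×10^8 km; r₂ = 8.75 × 1.496×10^8 = 1.309×10^9 km.
The Hohmann ellipse has a_t = (r₁ + r₂)/2 = 7.854×10^8 km.
Circular speed at r₁: v₁ = √(μ/r₁) = √(1.32638×10^11/2.618×10^8) = 22.51 km/s.
On the transfer ellipse at r₁, vis-viva equation gives v_p = √[μ(2/r₁ − 1/a_t)] = 29.06 km/s.
First burn Δv₁ = |v_p − v₁| = 6.550 km/s.
Circular speed at r₂: v₂ = √(μ/r₂) = 10.066 km/s.
Transfer-orbit speed at r₂: v_a = √[μ(2/r₂ − 1/a_t)] = 5.8117 km/s.
Second burn Δv₂ = |v₂ − v_a| = 4.254 km/s.
Total Δv = Δv₁ + Δv₂ = 10.80 km/s.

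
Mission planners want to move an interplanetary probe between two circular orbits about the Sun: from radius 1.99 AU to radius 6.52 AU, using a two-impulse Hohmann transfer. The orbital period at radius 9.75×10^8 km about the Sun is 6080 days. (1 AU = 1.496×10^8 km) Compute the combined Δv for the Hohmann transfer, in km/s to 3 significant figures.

Δv = 8.71 km/s

From Kepler's third law T² = 4π²r³/μ at r = 9.75×10^8 km, T = 6080 days = 6080 × 86400 s = 5.25312×10^8 s: μ = 4π²r³/T² = 1.32599×10^11 km³/s².
In km: r₁ = 1.99 × 1.496×10^8 = 2.97704×10^8 km; r₂ = 6.52 × 1.496×10^8 = 9.75392×10^8 km.
Transfer-ellipse semi-major axis a_t = (r₁ + r₂)/2 = (2.97704×10^8 + 9.75392×10^8)/2 = 6.36548×10^8 km.
Circular speed at r₁: v₁ = √(μ/r₁) = √(1.32599×10^11/2.97704×10^8) = 21.10 km/s.
Transfer-orbit speed at r₁ (v² = μ(2/r − 1/a)): v_p = √[μ(2/r₁ − 1/a_t)] = 26.12 km/s.
First burn Δv₁ = |v_p − v₁| = 5.020 km/s.
At r₂, v₂ = √(μ/r₂) = 11.66 km/s.
Transfer-orbit speed at r₂: v_a = √[μ(2/r₂ − 1/a_t)] = 7.974 km/s.
Second burn Δv₂ = |v₂ − v_a| = 3.686 km/s.
Total Δv = Δv₁ + Δv₂ = 8.706 km/s.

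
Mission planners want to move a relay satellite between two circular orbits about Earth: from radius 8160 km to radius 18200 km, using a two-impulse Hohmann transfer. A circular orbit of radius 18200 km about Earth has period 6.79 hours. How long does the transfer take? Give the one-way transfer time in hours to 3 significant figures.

From Kepler's third law T² = 4π²r³/μ at r = 18200 km, T = 6.79 hours = 6.79 × 3600 s = 24444 s: μ = 4π²r³/T² = 3.98317×10^5 km³/s².
Semi-major axis of the transfer orbit: a_t = (8160 + 18200)/2 = 13180 km.
Half the transfer-orbit period gives t = π√(a_t³/μ) = 7532 s.
Converting: 7532 s ÷ 3600 s/hour = 2.09 hours.

t = 2.09 hours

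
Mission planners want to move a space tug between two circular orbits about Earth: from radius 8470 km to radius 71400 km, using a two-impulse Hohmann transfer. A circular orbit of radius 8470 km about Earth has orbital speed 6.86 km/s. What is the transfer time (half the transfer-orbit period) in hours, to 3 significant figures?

From the circular-orbit relation v² = μ/r at r = 8470 km: μ = v²r = (6.86)² × 8470 = 3.98595×10^5 km³/s².
The Hohmann ellipse has a_t = (r₁ + r₂)/2 = 39935 km.
By Kepler's third law the transfer-orbit period is T = 2π√(a_t³/μ), so t = T/2 = 39710 s.
Converting: 39710 s ÷ 3600 s/hour = 11.0 hours.

t = 11.0 hours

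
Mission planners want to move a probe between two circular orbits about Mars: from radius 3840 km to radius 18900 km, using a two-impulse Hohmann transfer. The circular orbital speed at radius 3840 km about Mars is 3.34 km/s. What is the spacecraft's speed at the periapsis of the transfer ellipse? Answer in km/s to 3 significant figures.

v = 4.31 km/s

From the circular-orbit relation v² = μ/r at r = 3840 km: μ = v²r = (3.34)² × 3840 = 42837.5 km³/s².
The Hohmann ellipse has a_t = (r₁ + r₂)/2 = 11370 km.
The periapsis of the transfer ellipse is at r = 3840 km.
Vis-viva: v = √[μ(2/r − 1/a_t)] = √[42837.5 × (2/3840 − 1/11370)] = 4.306 km/s.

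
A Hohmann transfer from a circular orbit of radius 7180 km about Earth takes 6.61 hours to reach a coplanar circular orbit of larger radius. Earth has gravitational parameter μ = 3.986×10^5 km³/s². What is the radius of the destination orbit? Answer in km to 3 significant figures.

Transfer time t = 6.61 hours = 23796 s, and t = π√(a_t³/μ).
So a_t = (μ t²/π²)^(1/3) = (3.986×10^5 × (23796)² / π²)^(1/3) = 28385 km.
Since a_t = (r₁ + r₂)/2, r₂ = 2a_t − r₁ = 2×28385 − 7180 = 49590 km.

r₂ = 49600 km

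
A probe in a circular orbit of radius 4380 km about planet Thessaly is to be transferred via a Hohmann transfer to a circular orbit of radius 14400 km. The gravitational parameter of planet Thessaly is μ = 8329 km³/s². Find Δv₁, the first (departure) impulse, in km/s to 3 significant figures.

Semi-major axis of the transfer orbit: a_t = (4380 + 14400)/2 = 9390 km.
Circular speed at r = 4380 km: v_c = √(μ/r) = 1.3790 km/s.
Transfer-orbit speed at the same r (vis-viva, a = a_t): v_t = √[μ(2/r − 1/a_t)] = 1.7077 km/s.
Δv₁ = |v_t − v_c| = |1.7077 − 1.3790| = 0.3287 km/s.

Δv₁ = 0.329 km/s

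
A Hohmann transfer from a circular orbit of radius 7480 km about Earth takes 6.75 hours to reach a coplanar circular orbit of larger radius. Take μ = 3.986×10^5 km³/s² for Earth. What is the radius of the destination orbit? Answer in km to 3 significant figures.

Transfer time t = 6.75 hours = 24300 s, and t = π√(a_t³/μ).
So a_t = (μ t²/π²)^(1/3) = (3.986×10^5 × (24300)² / π²)^(1/3) = 28784 km.
Since a_t = (r₁ + r₂)/2, r₂ = 2a_t − r₁ = 2×28784 − 7480 = 50088 km.

r₂ = 50100 km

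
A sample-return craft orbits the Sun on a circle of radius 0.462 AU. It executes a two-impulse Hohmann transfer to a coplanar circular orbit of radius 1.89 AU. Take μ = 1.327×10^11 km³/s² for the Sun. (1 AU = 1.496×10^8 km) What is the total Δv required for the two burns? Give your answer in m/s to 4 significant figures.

In km: r₁ = 0.462 × 1.496×10^8 = 6.91152×10^7 km; r₂ = 1.89 × 1.496×10^8 = 2.82744×10^8 km.
Transfer-ellipse semi-major axis a_t = (r₁ + r₂)/2 = (6.91152×10^7 + 2.82744×10^8)/2 = 1.759296×10^8 km.
Circular speed at r₁: v₁ = √(μ/r₁) = √(1.327×10^11/6.91152×10^7) = 43.818 km/s.
Transfer-orbit speed at r₁ (vis-viva equation): v_p = √[μ(2/r₁ − 1/a_t)] = 55.549 km/s.
First burn Δv₁ = |v_p − v₁| = 11.731 km/s.
At r₂, v₂ = √(μ/r₂) = 21.6640 km/s.
Transfer-orbit speed at r₂: v_a = √[μ(2/r₂ − 1/a_t)] = 13.5786 km/s.
Second burn Δv₂ = |v₂ − v_a| = 8.0854 km/s.
Δv = Δv₁ + Δv₂ = 11.731 + 8.0854 = 19.82 km/s.

Δv = 19820 m/s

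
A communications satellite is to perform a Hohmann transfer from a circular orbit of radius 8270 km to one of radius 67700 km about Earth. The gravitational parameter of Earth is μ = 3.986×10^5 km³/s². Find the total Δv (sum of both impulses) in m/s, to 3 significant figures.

Δv = 3620 m/s

Transfer-ellipse semi-major axis a_t = (r₁ + r₂)/2 = (8270 + 67700)/2 = 37985 km.
Circular speed at r₁: v₁ = √(μ/r₁) = √(3.986×10^5/8270) = 6.9425 km/s.
Transfer-orbit speed at r₁ (vis-viva): v_p = √[μ(2/r₁ − 1/a_t)] = 9.2684 km/s.
First burn Δv₁ = |v_p − v₁| = 2.326 km/s.
Circular speed at r₂: v₂ = √(μ/r₂) = 2.426 km/s.
Transfer-orbit speed at r₂: v_a = √[μ(2/r₂ − 1/a_t)] = 1.132 km/s.
Second burn Δv₂ = |v₂ − v_a| = 1.294 km/s.
Total Δv = Δv₁ + Δv₂ = 3.620 km/s.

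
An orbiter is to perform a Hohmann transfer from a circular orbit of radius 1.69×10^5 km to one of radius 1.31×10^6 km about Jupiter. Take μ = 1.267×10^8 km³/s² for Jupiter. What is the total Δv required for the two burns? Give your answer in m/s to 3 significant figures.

Δv = 14200 m/s

Transfer-ellipse semi-major axis a_t = (r₁ + r₂)/2 = (1.690×10^5 + 1.310×10^6)/2 = 7.395×10^5 km.
At r₁ the circular-orbit speed is v₁ = √(μ/r₁) = 27.3807 km/s.
On the transfer ellipse at r₁, vis-viva equation gives v_p = √[μ(2/r₁ − 1/a_t)] = 36.4428 km/s.
First burn Δv₁ = |v_p − v₁| = 9.0621 km/s.
At r₂, v₂ = √(μ/r₂) = 9.8345 km/s.
Transfer-orbit speed at r₂: v_a = √[μ(2/r₂ − 1/a_t)] = 4.7014 km/s.
Second burn Δv₂ = |v₂ − v_a| = 5.1331 km/s.
Total Δv = Δv₁ + Δv₂ = 14.20 km/s.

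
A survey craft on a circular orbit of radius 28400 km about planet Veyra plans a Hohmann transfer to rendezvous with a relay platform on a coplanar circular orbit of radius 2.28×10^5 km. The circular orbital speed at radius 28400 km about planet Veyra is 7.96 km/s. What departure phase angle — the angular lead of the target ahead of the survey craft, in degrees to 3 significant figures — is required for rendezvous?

φ = 104°

From the circular-orbit relation v² = μ/r at r = 28400 km: μ = v²r = (7.96)² × 28400 = 1.79947×10^6 km³/s².
The Hohmann ellipse has a_t = (r₁ + r₂)/2 = 1.282×10^5 km.
The half-period of the transfer ellipse is t = π√(a_t³/μ) = 1.0750×10^5 s.
The target's mean motion on its circular orbit is ω₂ = √(μ/r₂³) = 1.2322×10^-5 rad/s.
Angle swept by the target during transfer: ω₂·t = 1.3246 rad = 75.89°.
The survey craft traverses 180° on the transfer ellipse, so the target must lead by 180° − 75.89° = 104°.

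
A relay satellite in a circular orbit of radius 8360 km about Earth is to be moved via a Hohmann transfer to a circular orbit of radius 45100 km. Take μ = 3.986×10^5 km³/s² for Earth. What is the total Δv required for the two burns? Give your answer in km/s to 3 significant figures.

Δv = 3.37 km/s

Transfer-ellipse semi-major axis a_t = (r₁ + r₂)/2 = (8360 + 45100)/2 = 26730 km.
At r₁ the circular-orbit speed is v₁ = √(μ/r₁) = 6.905 km/s.
On the transfer ellipse at r₁, v² = μ(2/r − 1/a) gives v_p = √[μ(2/r₁ − 1/a_t)] = 8.969 km/s.
First burn Δv₁ = |v_p − v₁| = 2.064 km/s.
Circular speed at r₂: v₂ = √(μ/r₂) = 2.973 km/s.
Transfer-orbit speed at r₂: v_a = √[μ(2/r₂ − 1/a_t)] = 1.663 km/s.
Second burn Δv₂ = |v₂ − v_a| = 1.310 km/s.
Δv = Δv₁ + Δv₂ = 2.064 + 1.310 = 3.374 km/s.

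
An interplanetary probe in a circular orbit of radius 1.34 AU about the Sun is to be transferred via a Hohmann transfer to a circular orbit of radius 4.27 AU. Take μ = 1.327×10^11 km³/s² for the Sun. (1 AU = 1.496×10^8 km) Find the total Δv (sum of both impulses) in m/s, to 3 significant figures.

Δv = 10500 m/s

In km: r₁ = 1.34 × 1.496×10^8 = 2.00464×10^8 km; r₂ = 4.27 × 1.496×10^8 = 6.38792×10^8 km.
Semi-major axis of the transfer orbit: a_t = (2.00464×10^8 + 6.38792×10^8)/2 = 4.19628×10^8 km.
Circular speed at r₁: v₁ = √(μ/r₁) = √(1.327×10^11/2.00464×10^8) = 25.72867 km/s.
On the transfer ellipse at r₁, vis-viva gives v_p = √[μ(2/r₁ − 1/a_t)] = 31.74423 km/s.
First burn Δv₁ = |v_p − v₁| = 6.016 km/s.
At r₂, v₂ = √(μ/r₂) = 14.413 km/s.
Transfer-orbit speed at r₂: v_a = √[μ(2/r₂ − 1/a_t)] = 9.9619 km/s.
Second burn Δv₂ = |v₂ − v_a| = 4.451 km/s.
Δv = Δv₁ + Δv₂ = 6.016 + 4.451 = 10.47 km/s.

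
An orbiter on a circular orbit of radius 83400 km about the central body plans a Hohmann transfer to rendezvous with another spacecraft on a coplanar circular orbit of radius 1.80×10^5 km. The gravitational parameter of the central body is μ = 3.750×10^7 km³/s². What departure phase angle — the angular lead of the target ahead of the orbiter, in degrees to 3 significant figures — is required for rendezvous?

The Hohmann ellipse has a_t = (r₁ + r₂)/2 = 1.317×10^5 km.
Transfer time t = π√(a_t³/μ) = 24520 s.
The target's mean motion on its circular orbit is ω₂ = √(μ/r₂³) = 8.0188×10^-5 rad/s.
Angle swept by the target during transfer: ω₂·t = 1.9662 rad = 112.7°.
Arrival is 180° from departure on the ellipse, so φ = 180° − 112.7° = 67.3°.

φ = 67.3°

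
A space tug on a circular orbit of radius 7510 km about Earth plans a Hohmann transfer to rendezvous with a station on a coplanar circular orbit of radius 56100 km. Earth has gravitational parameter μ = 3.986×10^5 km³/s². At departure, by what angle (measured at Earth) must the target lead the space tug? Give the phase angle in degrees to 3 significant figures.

The Hohmann ellipse has a_t = (r₁ + r₂)/2 = 31805 km.
The half-period of the transfer ellipse is t = π√(a_t³/μ) = 28224.4 s.
The target's mean motion on its circular orbit is ω₂ = √(μ/r₂³) = 4.75143×10^-5 rad/s.
Angle swept by the target during transfer: ω₂·t = 1.3411 rad = 76.84°.
The space tug traverses 180° on the transfer ellipse, so the target must lead by 180° − 76.84° = 103°.

φ = 103°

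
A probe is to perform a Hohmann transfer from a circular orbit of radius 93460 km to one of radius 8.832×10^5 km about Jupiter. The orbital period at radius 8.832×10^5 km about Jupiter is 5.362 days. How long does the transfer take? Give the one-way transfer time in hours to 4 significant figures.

From Kepler's third law T² = 4π²r³/μ at r = 8.832×10^5 km, T = 5.362 days = 5.362 × 86400 s = 4.632768×10^5 s: μ = 4π²r³/T² = 1.26723×10^8 km³/s².
The Hohmann ellipse has a_t = (r₁ + r₂)/2 = 4.8833×10^5 km.
By Kepler's third law the transfer-orbit period is T = 2π√(a_t³/μ), so t = T/2 = 95230 s.
Converting: 95230 s ÷ 3600 s/hour = 26.45 hours.

t = 26.45 hours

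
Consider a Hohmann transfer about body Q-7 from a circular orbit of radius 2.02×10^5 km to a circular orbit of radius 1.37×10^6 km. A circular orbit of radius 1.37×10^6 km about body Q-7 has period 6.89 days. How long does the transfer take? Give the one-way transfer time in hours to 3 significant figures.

From Kepler's third law T² = 4π²r³/μ at r = 1.37×10^6 km, T = 6.89 days = 6.89 × 86400 s = 5.95296×10^5 s: μ = 4π²r³/T² = 2.86454×10^8 km³/s².
Semi-major axis of the transfer orbit: a_t = (2.020×10^5 + 1.370×10^6)/2 = 7.860×10^5 km.
Half the transfer-orbit period gives t = π√(a_t³/μ) = 1.293×10^5 s.
Converting: 1.293×10^5 s ÷ 3600 s/hour = 35.9 hours.

t = 35.9 hours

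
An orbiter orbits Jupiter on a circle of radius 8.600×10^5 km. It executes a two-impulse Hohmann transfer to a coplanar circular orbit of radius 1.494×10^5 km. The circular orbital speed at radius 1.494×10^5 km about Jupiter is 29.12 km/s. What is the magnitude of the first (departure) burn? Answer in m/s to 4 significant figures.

From the circular-orbit relation v² = μ/r at r = 1.494×10^5 km: μ = v²r = (29.12)² × 1.494×10^5 = 1.26687×10^8 km³/s².
Semi-major axis of the transfer orbit: a_t = (8.600×10^5 + 1.494×10^5)/2 = 5.047×10^5 km.
On the circular orbit at r = 8.600×10^5 km, v_c = √(μ/r) = 12.1372 km/s.
Transfer-orbit speed at the same r (vis-viva, a = a_t): v_t = √[μ(2/r − 1/a_t)] = 6.60353 km/s.
Δv₁ = |v_t − v_c| = |6.60353 − 12.1372| = 5.534 km/s.

Δv₁ = 5534 m/s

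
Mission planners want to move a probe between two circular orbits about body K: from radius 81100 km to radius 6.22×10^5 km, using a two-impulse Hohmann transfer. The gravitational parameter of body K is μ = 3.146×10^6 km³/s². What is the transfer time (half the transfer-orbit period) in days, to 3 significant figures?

t = 4.27 days

The Hohmann ellipse has a_t = (r₁ + r₂)/2 = 3.5155×10^5 km.
By Kepler's third law the transfer-orbit period is T = 2π√(a_t³/μ), so t = T/2 = 3.692×10^5 s.
Converting: 3.692×10^5 s ÷ 86400 s/day = 4.27 days.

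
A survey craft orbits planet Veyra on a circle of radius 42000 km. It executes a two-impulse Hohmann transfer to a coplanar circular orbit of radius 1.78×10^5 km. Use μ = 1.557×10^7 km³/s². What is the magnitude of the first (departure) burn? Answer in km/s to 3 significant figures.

Transfer-ellipse semi-major axis a_t = (r₁ + r₂)/2 = (42000 + 1.780×10^5)/2 = 1.100×10^5 km.
On the circular orbit at r = 42000 km, v_c = √(μ/r) = 19.254 km/s.
Vis-viva on the transfer ellipse at r = 42000 km gives v_t = √[μ(2/r − 1/a_t)] = 24.493 km/s.
Δv₁ = |v_t − v_c| = |24.493 − 19.254| = 5.239 km/s.

Δv₁ = 5.24 km/s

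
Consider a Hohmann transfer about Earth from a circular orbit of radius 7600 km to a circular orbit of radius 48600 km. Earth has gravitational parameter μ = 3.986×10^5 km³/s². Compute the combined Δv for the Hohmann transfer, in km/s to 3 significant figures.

Δv = 3.66 km/s

Transfer-ellipse semi-major axis a_t = (r₁ + r₂)/2 = (7600 + 48600)/2 = 28100 km.
Circular speed at r₁: v₁ = √(μ/r₁) = √(3.986×10^5/7600) = 7.2421 km/s.
On the transfer ellipse at r₁, vis-viva equation gives v_p = √[μ(2/r₁ − 1/a_t)] = 9.5242 km/s.
First burn Δv₁ = |v_p − v₁| = 2.2821 km/s.
At r₂, v₂ = √(μ/r₂) = 2.8639 km/s.
Transfer-orbit speed at r₂: v_a = √[μ(2/r₂ − 1/a_t)] = 1.4894 km/s.
Second burn Δv₂ = |v₂ − v_a| = 1.3745 km/s.
Δv = Δv₁ + Δv₂ = 2.2821 + 1.3745 = 3.657 km/s.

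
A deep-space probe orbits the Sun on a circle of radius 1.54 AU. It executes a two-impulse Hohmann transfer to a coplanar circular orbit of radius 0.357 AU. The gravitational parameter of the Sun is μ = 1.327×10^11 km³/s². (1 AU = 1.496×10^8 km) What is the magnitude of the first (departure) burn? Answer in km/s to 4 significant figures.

Δv₁ = 9.276 km/s

In km: r₁ = 1.54 × 1.496×10^8 = 2.30384×10^8 km; r₂ = 0.357 × 1.496×10^8 = 5.34072×10^7 km.
Semi-major axis of the transfer orbit: a_t = (2.30384×10^8 + 5.34072×10^7)/2 = 1.418956×10^8 km.
Circular speed at r = 2.30384×10^8 km: v_c = √(μ/r) = 24.000 km/s.
Transfer-orbit speed at the same r (vis-viva, a = a_t): v_t = √[μ(2/r − 1/a_t)] = 14.724 km/s.
Δv₁ = |v_t − v_c| = |14.724 − 24.000| = 9.276 km/s.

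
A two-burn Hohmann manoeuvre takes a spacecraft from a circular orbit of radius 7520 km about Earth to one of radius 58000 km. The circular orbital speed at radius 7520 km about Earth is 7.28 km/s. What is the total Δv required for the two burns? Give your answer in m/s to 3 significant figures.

From the circular-orbit relation v² = μ/r at r = 7520 km: μ = v²r = (7.28)² × 7520 = 3.98548×10^5 km³/s².
The Hohmann ellipse has a_t = (r₁ + r₂)/2 = 32760 km.
Circular speed at r₁: v₁ = √(μ/r₁) = √(3.98548×10^5/7520) = 7.280 km/s.
On the transfer ellipse at r₁, vis-viva equation gives v_p = √[μ(2/r₁ − 1/a_t)] = 9.687 km/s.
First burn Δv₁ = |v_p − v₁| = 2.407 km/s.
At r₂, v₂ = √(μ/r₂) = 2.621 km/s.
Transfer-orbit speed at r₂: v_a = √[μ(2/r₂ − 1/a_t)] = 1.256 km/s.
Second burn Δv₂ = |v₂ − v_a| = 1.365 km/s.
Total Δv = Δv₁ + Δv₂ = 3.772 km/s.

Δv = 3770 m/s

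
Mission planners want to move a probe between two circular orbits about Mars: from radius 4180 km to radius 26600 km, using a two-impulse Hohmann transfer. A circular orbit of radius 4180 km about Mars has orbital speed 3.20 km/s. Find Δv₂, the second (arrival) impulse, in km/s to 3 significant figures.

From the circular-orbit relation v² = μ/r at r = 4180 km: μ = v²r = (3.20)² × 4180 = 42803.2 km³/s².
Semi-major axis of the transfer orbit: a_t = (4180 + 26600)/2 = 15390 km.
Circular speed at r = 26600 km: v_c = √(μ/r) = 1.2685 km/s.
Transfer-orbit speed at the same r (vis-viva, a = a_t): v_t = √[μ(2/r − 1/a_t)] = 0.66110 km/s.
Δv₂ = |v_t − v_c| = |0.66110 − 1.2685| = 0.6074 km/s.

Δv₂ = 0.607 km/s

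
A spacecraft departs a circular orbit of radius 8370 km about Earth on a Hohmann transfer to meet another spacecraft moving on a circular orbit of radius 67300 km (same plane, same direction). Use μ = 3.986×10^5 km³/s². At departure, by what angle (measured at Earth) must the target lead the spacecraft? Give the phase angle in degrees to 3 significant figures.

φ = 104°

Semi-major axis of the transfer orbit: a_t = (8370 + 67300)/2 = 37835 km.
The half-period of the transfer ellipse is t = π√(a_t³/μ) = 36620 s.
The target's mean motion on its circular orbit is ω₂ = √(μ/r₂³) = 3.616×10^-5 rad/s.
Angle swept by the target during transfer: ω₂·t = 1.3242 rad = 75.87°.
The spacecraft traverses 180° on the transfer ellipse, so the target must lead by 180° − 75.87° = 104°.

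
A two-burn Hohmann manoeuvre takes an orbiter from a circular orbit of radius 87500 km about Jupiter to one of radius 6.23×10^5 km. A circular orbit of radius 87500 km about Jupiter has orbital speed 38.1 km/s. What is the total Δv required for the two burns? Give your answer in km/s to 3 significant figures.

Δv = 19.5 km/s

From the circular-orbit relation v² = μ/r at r = 87500 km: μ = v²r = (38.1)² × 87500 = 1.27016×10^8 km³/s².
The Hohmann ellipse has a_t = (r₁ + r₂)/2 = 3.5525×10^5 km.
Circular speed at r₁: v₁ = √(μ/r₁) = √(1.27016×10^8/87500) = 38.100 km/s.
Transfer-orbit speed at r₁ (vis-viva equation): v_p = √[μ(2/r₁ − 1/a_t)] = 50.455 km/s.
First burn Δv₁ = |v_p − v₁| = 12.355 km/s.
At r₂, v₂ = √(μ/r₂) = 14.27858 km/s.
Transfer-orbit speed at r₂: v_a = √[μ(2/r₂ − 1/a_t)] = 7.086340 km/s.
Second burn Δv₂ = |v₂ − v_a| = 7.1922 km/s.
Total Δv = Δv₁ + Δv₂ = 19.55 km/s.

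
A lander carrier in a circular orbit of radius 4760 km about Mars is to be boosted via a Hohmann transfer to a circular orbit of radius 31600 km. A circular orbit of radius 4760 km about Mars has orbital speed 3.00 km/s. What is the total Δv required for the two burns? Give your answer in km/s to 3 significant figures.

Δv = 1.52 km/s

From the circular-orbit relation v² = μ/r at r = 4760 km: μ = v²r = (3.00)² × 4760 = 42840.0 km³/s².
The Hohmann ellipse has a_t = (r₁ + r₂)/2 = 18180 km.
Circular speed at r₁: v₁ = √(μ/r₁) = √(42840.0/4760) = 3.0000 km/s.
On the transfer ellipse at r₁, vis-viva gives v_p = √[μ(2/r₁ − 1/a_t)] = 3.9552 km/s.
First burn Δv₁ = |v_p − v₁| = 0.9552 km/s.
At r₂, v₂ = √(μ/r₂) = 1.16434 km/s.
Transfer-orbit speed at r₂: v_a = √[μ(2/r₂ − 1/a_t)] = 0.595782 km/s.
Second burn Δv₂ = |v₂ − v_a| = 0.5686 km/s.
Δv = Δv₁ + Δv₂ = 0.9552 + 0.5686 = 1.524 km/s.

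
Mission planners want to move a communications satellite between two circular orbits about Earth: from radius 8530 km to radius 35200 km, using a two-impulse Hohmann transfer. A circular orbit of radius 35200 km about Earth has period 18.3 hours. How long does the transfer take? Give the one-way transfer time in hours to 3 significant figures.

From Kepler's third law T² = 4π²r³/μ at r = 35200 km, T = 18.3 hours = 18.3 × 3600 s = 65880 s: μ = 4π²r³/T² = 3.96717×10^5 km³/s².
The Hohmann ellipse has a_t = (r₁ + r₂)/2 = 21865 km.
By Kepler's third law the transfer-orbit period is T = 2π√(a_t³/μ), so t = T/2 = 16130 s.
Converting: 16130 s ÷ 3600 s/hour = 4.48 hours.

t = 4.48 hours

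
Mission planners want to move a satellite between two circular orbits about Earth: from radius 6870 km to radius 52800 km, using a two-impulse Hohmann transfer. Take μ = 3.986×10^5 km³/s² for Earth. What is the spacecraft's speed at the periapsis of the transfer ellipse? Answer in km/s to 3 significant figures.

v = 10.1 km/s

Transfer-ellipse semi-major axis a_t = (r₁ + r₂)/2 = (6870 + 52800)/2 = 29835 km.
At periapsis, r = 6870 km.
Vis-viva: v = √[μ(2/r − 1/a_t)] = √[3.986×10^5 × (2/6870 − 1/29835)] = 10.13 km/s.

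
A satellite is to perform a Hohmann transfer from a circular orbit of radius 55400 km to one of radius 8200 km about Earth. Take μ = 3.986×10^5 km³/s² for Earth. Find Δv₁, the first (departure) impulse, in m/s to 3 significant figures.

Transfer-ellipse semi-major axis a_t = (r₁ + r₂)/2 = (55400 + 8200)/2 = 31800 km.
On the circular orbit at r = 55400 km, v_c = √(μ/r) = 2.682 km/s.
Vis-viva on the transfer ellipse at r = 55400 km gives v_t = √[μ(2/r − 1/a_t)] = 1.362 km/s.
Δv₁ = |v_t − v_c| = |1.362 − 2.682| = 1.320 km/s.

Δv₁ = 1320 m/s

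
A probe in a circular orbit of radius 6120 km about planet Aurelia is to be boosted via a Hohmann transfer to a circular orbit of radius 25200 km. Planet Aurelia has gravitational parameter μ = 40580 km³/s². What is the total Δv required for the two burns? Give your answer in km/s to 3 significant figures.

Δv = 1.17 km/s

The Hohmann ellipse has a_t = (r₁ + r₂)/2 = 15660 km.
At r₁ the circular-orbit speed is v₁ = √(μ/r₁) = 2.5750 km/s.
On the transfer ellipse at r₁, vis-viva gives v_p = √[μ(2/r₁ − 1/a_t)] = 3.2665 km/s.
First burn Δv₁ = |v_p − v₁| = 0.6915 km/s.
Circular speed at r₂: v₂ = √(μ/r₂) = 1.269 km/s.
Transfer-orbit speed at r₂: v_a = √[μ(2/r₂ − 1/a_t)] = 0.7933 km/s.
Second burn Δv₂ = |v₂ − v_a| = 0.4757 km/s.
Δv = Δv₁ + Δv₂ = 0.6915 + 0.4757 = 1.167 km/s.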